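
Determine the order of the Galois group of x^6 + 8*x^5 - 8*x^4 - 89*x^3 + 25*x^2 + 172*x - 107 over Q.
The degree of the splitting field over Q equals the order of the Galois group, so first determine the group. The polynomial f is an irreducible sextic over Q, so G = Gal(f/Q) is one of the 16 transitive subgroups 6T1, ..., 6T16 of S_6. The discriminant of f is 8413926734596681 = 91727459^2, a perfect square, so G is contained in A_6. The transitive groups of degree 6 contained in A_6 are: A_4 (6T4, order 12), S_4 (6T7, order 24), (C_3 x C_3) : C_4 (6T10, order 36), PSL(2,5) (6T12, order 60), A_6 (6T15, order 360). By Dedekind's theorem, for a prime p not dividing disc(f) the degrees of the irreducible factors of f mod p form the cycle type of an element of G. Factoring f modulo the 21 such primes p <= 79 (skipping 19, which divides the discriminant), each new pattern first appears at: mod 2: f = (x + 1)(x^5 + x^4 + x^3 + x + 1), pattern 5+1; mod 7: f = (x^3 + x + 6)(x^3 + x^2 + 5x + 2), pattern 3+3; mod 61: f = (x + 38)(x + 59)(x^2 + 43x + 46)(x^2 + 51x + 57), pattern 2+2+1+1. No other pattern occurs in this range, so the set of observed cycle types is {5+1, 3+3, 2+2+1+1}. The candidates containing elements of all these cycle types are PSL(2,5) (6T12) of order 60, A_6 (6T15) of order 360; the others are excluded. The observed types are precisely the cycle types that occur in PSL(2,5) (6T12) (apart from the identity). Each of the other remaining candidates has further cycle types, and by the Chebotarev density theorem the matching factorization patterns would occur for a proportion of primes equal to their share of the group: A_6 (6T15) additionally contains elements of type 4+2, 3+1+1+1 (130 of its 360 elements, about 36% of primes). None of the 21 primes tested shows any such pattern (for each of these groups the chance of that is below 10^-4), which rules them out. Hence G = PSL(2,5) (6T12), of order 60. The Galois group PSL(2,5) (6T12) has order 60, so the splitting field has degree 60 over Q.

60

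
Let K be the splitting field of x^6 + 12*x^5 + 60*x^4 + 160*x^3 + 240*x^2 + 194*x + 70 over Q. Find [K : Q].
720

The degree of the splitting field over Q equals the order of the Galois group, so first determine the group. The polynomial f is an irreducible sextic over Q, so G = Gal(f/Q) is one of the 16 transitive subgroups 6T1, ..., 6T16 of S_6. The discriminant of f is -1292992, which is not a perfect square, so G is not contained in A_6. The transitive groups of degree 6 not contained in A_6 are: C_6 (6T1, order 6), S_3 (6T2, order 6), D_6 (6T3, order 12), C_3 x S_3 (6T5, order 18), A_4 x C_2 (6T6, order 24), S_4 (6T8, order 24), S_3 x S_3 (6T9, order 36), S_4 x C_2 (6T11, order 48), (S_3 x S_3) : C_2 (6T13, order 72), PGL(2,5) (6T14, order 120), S_6 (6T16, order 720). By Dedekind's theorem, for a prime p not dividing disc(f) the degrees of the irreducible factors of f mod p form the cycle type of an element of G. Factoring f modulo the 3 such primes p <= 7 (skipping 2, which divides the discriminant), each new pattern first appears at: mod 3: f = (x^6 + x^3 + 2x + 1), pattern 6; mod 5: f = (x)(x + 1)(x^4 + x^3 + 4x^2 + x + 4), pattern 4+1+1; mod 7: f = (x)(x^2 + x + 3)(x^3 + 4x^2 + 4x + 4), pattern 3+2+1. No other pattern occurs in this range, so the set of observed cycle types is {6, 4+1+1, 3+2+1}. Among the candidates above, the only group containing elements of all these cycle types is S_6 (6T16); every other candidate lacks at least one of them. Hence G = S_6 (6T16), of order 720. The Galois group S_6 (6T16) has order 720, so the splitting field has degree 720 over Q.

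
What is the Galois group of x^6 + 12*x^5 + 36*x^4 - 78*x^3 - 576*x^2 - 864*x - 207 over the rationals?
The polynomial f is an irreducible sextic over Q, so G = Gal(f/Q) is one of the 16 transitive subgroups 6T1, ..., 6T16 of S_6. The discriminant of f is 3136192620244992, which is not a perfect square, so G is not contained in A_6. The transitive groups of degree 6 not contained in A_6 are: C_6 (6T1, order 6), S_3 (6T2, order 6), D_6 (6T3, order 12), C_3 x S_3 (6T5, order 18), A_4 x C_2 (6T6, order 24), S_4 (6T8, order 24), S_3 x S_3 (6T9, order 36), S_4 x C_2 (6T11, order 48), (S_3 x S_3) : C_2 (6T13, order 72), PGL(2,5) (6T14, order 120), S_6 (6T16, order 720). By Dedekind's theorem, for a prime p not dividing disc(f) the degrees of the irreducible factors of f mod p form the cycle type of an element of G. Factoring f modulo the 79 such primes p <= 431 (skipping 2, 3, 7, 11, which divide the discriminant), each new pattern first appears at: mod 5: f = (x^6 + 2x^5 + x^4 + 2x^3 + 4x^2 + x + 3), pattern 6; mod 13: f = (x^3 + 6x^2 + 2x + 8)(x^3 + 6x^2 + 11x + 5), pattern 3+3; mod 19: f = (x^2 + 10x + 7)(x^2 + 10x + 11)(x^2 + 11x + 2), pattern 2+2+2; mod 23: f = (x)(x + 1)(x^2 + 5x + 14)(x^2 + 6x + 4), pattern 2+2+1+1; mod 97: f = (x + 2)(x + 9)(x + 27)(x + 30)(x + 46)(x + 92), pattern 1+1+1+1+1+1. No other pattern occurs in this range, so the set of observed cycle types is {6, 3+3, 2+2+2, 2+2+1+1, 1+1+1+1+1+1}. The candidates containing elements of all these cycle types are D_6 (6T3) of order 12, A_4 x C_2 (6T6) of order 24, S_3 x S_3 (6T9) of order 36, S_4 x C_2 (6T11) of order 48, (S_3 x S_3) : C_2 (6T13) of order 72, PGL(2,5) (6T14) of order 120, S_6 (6T16) of order 720; the others are excluded. The observed types are precisely the cycle types that occur in D_6 (6T3). Each of the other remaining candidates has further cycle types, and by the Chebotarev density theorem the matching factorization patterns would occur for a proportion of primes equal to their share of the group: A_4 x C_2 (6T6) additionally contains elements of type 2+1+1+1+1 (3 of its 24 elements, about 12% of primes); S_3 x S_3 (6T9) additionally contains elements of type 3+1+1+1 (4 of its 36 elements, about 11% of primes); S_4 x C_2 (6T11) additionally contains elements of type 4+2, 4+1+1, 2+1+1+1+1 (15 of its 48 elements, about 31% of primes); (S_3 x S_3) : C_2 (6T13) additionally contains elements of type 4+2, 3+2+1, 3+1+1+1, 2+1+1+1+1 (40 of its 72 elements, about 56% of primes); PGL(2,5) (6T14) additionally contains elements of type 5+1, 4+1+1 (54 of its 120 elements, about 45% of primes); S_6 (6T16) additionally contains elements of type 5+1, 4+2, 4+1+1, 3+2+1, 3+1+1+1, 2+1+1+1+1 (499 of its 720 elements, about 69% of primes). None of the 79 primes tested shows any such pattern (for each of these groups the chance of that is below 10^-4), which rules them out. Hence G = D_6 (6T3), of order 12.

D_6, the dihedral group of order 12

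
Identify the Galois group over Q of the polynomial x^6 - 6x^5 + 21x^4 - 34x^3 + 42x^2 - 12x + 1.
PGL(2,5) (order 120)

The polynomial f is an irreducible sextic over Q, so G = Gal(f/Q) is one of the 16 transitive subgroups 6T1, ..., 6T16 of S_6. The discriminant of f is -1024192512, which is not a perfect square, so G is not contained in A_6. The transitive groups of degree 6 not contained in A_6 are: C_6 (6T1, order 6), S_3 (6T2, order 6), D_6 (6T3, order 12), C_3 x S_3 (6T5, order 18), A_4 x C_2 (6T6, order 24), S_4 (6T8, order 24), S_3 x S_3 (6T9, order 36), S_4 x C_2 (6T11, order 48), (S_3 x S_3) : C_2 (6T13, order 72), PGL(2,5) (6T14, order 120), S_6 (6T16, order 720). By Dedekind's theorem, for a prime p not dividing disc(f) the degrees of the irreducible factors of f mod p form the cycle type of an element of G. Factoring f modulo the 21 such primes p <= 89 (skipping 2, 3, 7, which divide the discriminant), each new pattern first appears at: mod 5: f = (x^6 + 4x^5 + x^4 + x^3 + 2x^2 + 3x + 1), pattern 6; mod 11: f = (x + 4)(x^5 + x^4 + 6x^3 + 8x^2 + 10x + 3), pattern 5+1; mod 13: f = (x + 1)(x + 12)(x^4 + 7x^3 + 9x^2 + 12x + 12), pattern 4+1+1; mod 23: f = (x + 3)(x + 9)(x^2 + 7x + 13)(x^2 + 21x + 4), pattern 2+2+1+1; mod 43: f = (x^3 + 16x^2 + 35x + 11)(x^3 + 21x^2 + 37x + 4), pattern 3+3; mod 61: f = (x^2 + 17x + 4)(x^2 + 43x + 52)(x^2 + 56x + 22), pattern 2+2+2. No other pattern occurs in this range, so the set of observed cycle types is {6, 5+1, 4+1+1, 2+2+1+1, 3+3, 2+2+2}. The candidates containing elements of all these cycle types are PGL(2,5) (6T14) of order 120, S_6 (6T16) of order 720; the others are excluded. The observed types are precisely the cycle types that occur in PGL(2,5) (6T14) (apart from the identity). Each of the other remaining candidates has further cycle types, and by the Chebotarev density theorem the matching factorization patterns would occur for a proportion of primes equal to their share of the group: S_6 (6T16) additionally contains elements of type 4+2, 3+2+1, 3+1+1+1, 2+1+1+1+1 (265 of its 720 elements, about 37% of primes). None of the 21 primes tested shows any such pattern (for each of these groups the chance of that is below 10^-4), which rules them out. Hence G = PGL(2,5) (6T14), of order 120.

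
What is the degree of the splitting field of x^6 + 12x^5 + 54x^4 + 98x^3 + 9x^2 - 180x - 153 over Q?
The degree of the splitting field over Q equals the order of the Galois group, so first determine the group. The polynomial f is an irreducible sextic over Q, so G = Gal(f/Q) is one of the 16 transitive subgroups 6T1, ..., 6T16 of S_6. The discriminant of f is 19050624576 = 138024^2, a perfect square, so G is contained in A_6. The transitive groups of degree 6 contained in A_6 are: A_4 (6T4, order 12), S_4 (6T7, order 24), (C_3 x C_3) : C_4 (6T10, order 36), PSL(2,5) (6T12, order 60), A_6 (6T15, order 360). By Dedekind's theorem, for a prime p not dividing disc(f) the degrees of the irreducible factors of f mod p form the cycle type of an element of G. Factoring f modulo the 33 such primes p <= 151 (skipping 2, 3, 71, which divide the discriminant), each new pattern first appears at: mod 5: f = (x^3 + 3x + 3)(x^3 + 2x^2 + x + 4), pattern 3+3; mod 17: f = (x)(x + 13)(x^2 + x + 3)(x^2 + 15x + 15), pattern 2+2+1+1. No other pattern occurs in this range, so the set of observed cycle types is {3+3, 2+2+1+1}. The candidates containing elements of all these cycle types are A_4 (6T4) of order 12, S_4 (6T7) of order 24, (C_3 x C_3) : C_4 (6T10) of order 36, PSL(2,5) (6T12) of order 60, A_6 (6T15) of order 360; the others are excluded. The observed types are precisely the cycle types that occur in A_4 (6T4) (apart from the identity). Each of the other remaining candidates has further cycle types, and by the Chebotarev density theorem the matching factorization patterns would occur for a proportion of primes equal to their share of the group: S_4 (6T7) additionally contains elements of type 4+2 (6 of its 24 elements, about 25% of primes); (C_3 x C_3) : C_4 (6T10) additionally contains elements of type 4+2, 3+1+1+1 (22 of its 36 elements, about 61% of primes); PSL(2,5) (6T12) additionally contains elements of type 5+1 (24 of its 60 elements, about 40% of primes); A_6 (6T15) additionally contains elements of type 5+1, 4+2, 3+1+1+1 (274 of its 360 elements, about 76% of primes). None of the 33 primes tested shows any such pattern (for each of these groups the chance of that is below 10^-4), which rules them out. Hence G = A_4 (6T4), of order 12. The Galois group A_4 (6T4) has order 12, so the splitting field has degree 12 over Q.

12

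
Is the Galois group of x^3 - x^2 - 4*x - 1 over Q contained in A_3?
The polynomial is irreducible of degree 3 over Q. Its discriminant is 169 = 13^2, a perfect square. A Galois group lies in the alternating group exactly when the discriminant is a square in Q, so the Galois group (C_3) is contained in A_3.

Yes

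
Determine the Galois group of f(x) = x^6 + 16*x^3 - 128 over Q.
The polynomial f is an irreducible sextic over Q, so G = Gal(f/Q) is one of the 16 transitive subgroups 6T1, ..., 6T16 of S_6. The discriminant of f is 5410421842378752, which is not a perfect square, so G is not contained in A_6. The transitive groups of degree 6 not contained in A_6 are: C_6 (6T1, order 6), S_3 (6T2, order 6), D_6 (6T3, order 12), C_3 x S_3 (6T5, order 18), A_4 x C_2 (6T6, order 24), S_4 (6T8, order 24), S_3 x S_3 (6T9, order 36), S_4 x C_2 (6T11, order 48), (S_3 x S_3) : C_2 (6T13, order 72), PGL(2,5) (6T14, order 120), S_6 (6T16, order 720). By Dedekind's theorem, for a prime p not dividing disc(f) the degrees of the irreducible factors of f mod p form the cycle type of an element of G. Factoring f modulo the 23 such primes p <= 97 (skipping 2, 3, which divide the discriminant), each new pattern first appears at: mod 5: f = (x^6 + x^3 + 2), pattern 6; mod 11: f = (x + 1)(x + 5)(x^2 + 6x + 3)(x^2 + 10x + 1), pattern 2+2+1+1; mod 13: f = (x + 1)(x + 3)(x + 9)(x^3 + 2), pattern 3+1+1+1; mod 31: f = (x^2 + 3x + 15)(x^2 + 13x + 13)(x^2 + 15x + 3), pattern 2+2+2; mod 97: f = (x^3 + 25)(x^3 + 88), pattern 3+3. No other pattern occurs in this range, so the set of observed cycle types is {6, 2+2+1+1, 3+1+1+1, 2+2+2, 3+3}. The candidates containing elements of all these cycle types are S_3 x S_3 (6T9) of order 36, (S_3 x S_3) : C_2 (6T13) of order 72, S_6 (6T16) of order 720; the others are excluded. The observed types are precisely the cycle types that occur in S_3 x S_3 (6T9) (apart from the identity). Each of the other remaining candidates has further cycle types, and by the Chebotarev density theorem the matching factorization patterns would occur for a proportion of primes equal to their share of the group: (S_3 x S_3) : C_2 (6T13) additionally contains elements of type 4+2, 3+2+1, 2+1+1+1+1 (36 of its 72 elements, about 50% of primes); S_6 (6T16) additionally contains elements of type 5+1, 4+2, 4+1+1, 3+2+1, 2+1+1+1+1 (459 of its 720 elements, about 64% of primes). None of the 23 primes tested shows any such pattern (for each of these groups the chance of that is below 10^-4), which rules them out. Hence G = S_3 x S_3 (6T9), of order 36.

6T9: S_3 x S_3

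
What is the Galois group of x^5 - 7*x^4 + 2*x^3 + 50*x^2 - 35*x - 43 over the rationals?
The polynomial f is an irreducible quintic over Q, so G = Gal(f/Q) is a transitive subgroup of S_5: one of C_5 (5T1, order 5), D_5 (5T2, order 10), F_20 (5T3, order 20), A_5 (5T4, order 60) or S_5 (5T5, order 120). The discriminant of f is 15352201216 = 123904^2, a perfect square, so G is contained in A_5. The transitive groups of degree 5 contained in A_5 are: C_5 (5T1, order 5), D_5 (5T2, order 10), A_5 (5T4, order 60). By Dedekind's theorem, for a prime p not dividing disc(f) the degrees of the irreducible factors of f mod p form the cycle type of an element of G. Factoring f modulo the 14 such primes p <= 53 (skipping 2, 11, which divide the discriminant), each new pattern first appears at: mod 3: f = (x^5 + 2x^4 + 2x^3 + 2x^2 + x + 2), pattern 5; mod 23: f = (x + 4)(x + 7)(x + 11)(x + 19)(x + 21), pattern 1+1+1+1+1. No other pattern occurs in this range, so the set of observed cycle types is {5, 1+1+1+1+1}. The candidates containing elements of all these cycle types are C_5 (5T1) of order 5, D_5 (5T2) of order 10, A_5 (5T4) of order 60; the others are excluded. The observed types are precisely the cycle types that occur in C_5 (5T1). Each of the other remaining candidates has further cycle types, and by the Chebotarev density theorem the matching factorization patterns would occur for a proportion of primes equal to their share of the group: D_5 (5T2) additionally contains elements of type 2+2+1 (5 of its 10 elements, about 50% of primes); A_5 (5T4) additionally contains elements of type 3+1+1, 2+2+1 (35 of its 60 elements, about 58% of primes). None of the 14 primes tested shows any such pattern (for each of these groups the chance of that is below 10^-4), which rules them out. Hence G = C_5 (5T1), of order 5.

C_5 (also written C5)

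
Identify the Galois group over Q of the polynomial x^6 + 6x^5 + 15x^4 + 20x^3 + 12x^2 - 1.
The polynomial f is an irreducible sextic over Q, so G = Gal(f/Q) is one of the 16 transitive subgroups 6T1, ..., 6T16 of S_6. The discriminant of f is -419904, which is not a perfect square, so G is not contained in A_6. The transitive groups of degree 6 not contained in A_6 are: C_6 (6T1, order 6), S_3 (6T2, order 6), D_6 (6T3, order 12), C_3 x S_3 (6T5, order 18), A_4 x C_2 (6T6, order 24), S_4 (6T8, order 24), S_3 x S_3 (6T9, order 36), S_4 x C_2 (6T11, order 48), (S_3 x S_3) : C_2 (6T13, order 72), PGL(2,5) (6T14, order 120), S_6 (6T16, order 720). By Dedekind's theorem, for a prime p not dividing disc(f) the degrees of the irreducible factors of f mod p form the cycle type of an element of G. Factoring f modulo the 33 such primes p <= 149 (skipping 2, 3, which divide the discriminant), each new pattern first appears at: mod 5: f = (x^3 + 4x + 3)(x^3 + x^2 + x + 3), pattern 3+3; mod 7: f = (x^6 + 6x^5 + x^4 + 6x^3 + 5x^2 + 6), pattern 6; mod 17: f = (x + 9)(x + 10)(x^2 + 2x + 4)(x^2 + 2x + 11), pattern 2+2+1+1; mod 19: f = (x + 4)(x + 9)(x + 12)(x + 17)(x^2 + 2x + 17), pattern 2+1+1+1+1; mod 71: f = (x^2 + 2x + 17)(x^2 + 2x + 26)(x^2 + 2x + 31), pattern 2+2+2. No other pattern occurs in this range, so the set of observed cycle types is {3+3, 6, 2+2+1+1, 2+1+1+1+1, 2+2+2}. The candidates containing elements of all these cycle types are A_4 x C_2 (6T6) of order 24, S_4 x C_2 (6T11) of order 48, (S_3 x S_3) : C_2 (6T13) of order 72, S_6 (6T16) of order 720; the others are excluded. The observed types are precisely the cycle types that occur in A_4 x C_2 (6T6) (apart from the identity). Each of the other remaining candidates has further cycle types, and by the Chebotarev density theorem the matching factorization patterns would occur for a proportion of primes equal to their share of the group: S_4 x C_2 (6T11) additionally contains elements of type 4+2, 4+1+1 (12 of its 48 elements, about 25% of primes); (S_3 x S_3) : C_2 (6T13) additionally contains elements of type 4+2, 3+2+1, 3+1+1+1 (34 of its 72 elements, about 47% of primes); S_6 (6T16) additionally contains elements of type 5+1, 4+2, 4+1+1, 3+2+1, 3+1+1+1 (484 of its 720 elements, about 67% of primes). None of the 33 primes tested shows any such pattern (for each of these groups the chance of that is below 10^-4), which rules them out. Hence G = A_4 x C_2 (6T6), of order 24.

A_4 x C_2 (also written A4xC2)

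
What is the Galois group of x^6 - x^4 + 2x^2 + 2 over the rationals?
S_4 (order 24)

The polynomial f is an irreducible sextic over Q, so G = Gal(f/Q) is one of the 16 transitive subgroups 6T1, ..., 6T16 of S_6. The discriminant of f is -5120000, which is not a perfect square, so G is not contained in A_6. The transitive groups of degree 6 not contained in A_6 are: C_6 (6T1, order 6), S_3 (6T2, order 6), D_6 (6T3, order 12), C_3 x S_3 (6T5, order 18), A_4 x C_2 (6T6, order 24), S_4 (6T8, order 24), S_3 x S_3 (6T9, order 36), S_4 x C_2 (6T11, order 48), (S_3 x S_3) : C_2 (6T13, order 72), PGL(2,5) (6T14, order 120), S_6 (6T16, order 720). By Dedekind's theorem, for a prime p not dividing disc(f) the degrees of the irreducible factors of f mod p form the cycle type of an element of G. Factoring f modulo the 22 such primes p <= 89 (skipping 2, 5, which divide the discriminant), each new pattern first appears at: mod 3: f = (x^3 + x^2 + 2)(x^3 + 2x^2 + 1), pattern 3+3; mod 7: f = (x^2 + 2)(x^2 + x + 6)(x^2 + 6x + 6), pattern 2+2+2; mod 13: f = (x + 4)(x + 9)(x^4 + 2x^2 + 8), pattern 4+1+1; mod 43: f = (x + 12)(x + 31)(x^2 + 4)(x^2 + 10), pattern 2+2+1+1. No other pattern occurs in this range, so the set of observed cycle types is {3+3, 2+2+2, 4+1+1, 2+2+1+1}. The candidates containing elements of all these cycle types are S_4 (6T8) of order 24, S_4 x C_2 (6T11) of order 48, PGL(2,5) (6T14) of order 120, S_6 (6T16) of order 720; the others are excluded. The observed types are precisely the cycle types that occur in S_4 (6T8) (apart from the identity). Each of the other remaining candidates has further cycle types, and by the Chebotarev density theorem the matching factorization patterns would occur for a proportion of primes equal to their share of the group: S_4 x C_2 (6T11) additionally contains elements of type 6, 4+2, 2+1+1+1+1 (17 of its 48 elements, about 35% of primes); PGL(2,5) (6T14) additionally contains elements of type 6, 5+1 (44 of its 120 elements, about 37% of primes); S_6 (6T16) additionally contains elements of type 6, 5+1, 4+2, 3+2+1, 3+1+1+1, 2+1+1+1+1 (529 of its 720 elements, about 73% of primes). None of the 22 primes tested shows any such pattern (for each of these groups the chance of that is below 10^-4), which rules them out. Hence G = S_4 (6T8), of order 24.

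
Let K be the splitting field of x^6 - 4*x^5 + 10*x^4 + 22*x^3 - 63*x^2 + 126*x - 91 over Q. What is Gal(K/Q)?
The polynomial f is an irreducible sextic over Q, so G = Gal(f/Q) is one of the 16 transitive subgroups 6T1, ..., 6T16 of S_6. The discriminant of f is 5729525925351424 = 75693632^2, a perfect square, so G is contained in A_6. The transitive groups of degree 6 contained in A_6 are: A_4 (6T4, order 12), S_4 (6T7, order 24), (C_3 x C_3) : C_4 (6T10, order 36), PSL(2,5) (6T12, order 60), A_6 (6T15, order 360). By Dedekind's theorem, for a prime p not dividing disc(f) the degrees of the irreducible factors of f mod p form the cycle type of an element of G. Factoring f modulo the 33 such primes p <= 149 (skipping 2, 7, which divide the discriminant), each new pattern first appears at: mod 3: f = (x^3 + 2x + 1)(x^3 + 2x^2 + 2x + 2), pattern 3+3; mod 13: f = (x)(x + 8)(x^2 + 4x + 9)(x^2 + 10x + 5), pattern 2+2+1+1. No other pattern occurs in this range, so the set of observed cycle types is {3+3, 2+2+1+1}. The candidates containing elements of all these cycle types are A_4 (6T4) of order 12, S_4 (6T7) of order 24, (C_3 x C_3) : C_4 (6T10) of order 36, PSL(2,5) (6T12) of order 60, A_6 (6T15) of order 360; the others are excluded. The observed types are precisely the cycle types that occur in A_4 (6T4) (apart from the identity). Each of the other remaining candidates has further cycle types, and by the Chebotarev density theorem the matching factorization patterns would occur for a proportion of primes equal to their share of the group: S_4 (6T7) additionally contains elements of type 4+2 (6 of its 24 elements, about 25% of primes); (C_3 x C_3) : C_4 (6T10) additionally contains elements of type 4+2, 3+1+1+1 (22 of its 36 elements, about 61% of primes); PSL(2,5) (6T12) additionally contains elements of type 5+1 (24 of its 60 elements, about 40% of primes); A_6 (6T15) additionally contains elements of type 5+1, 4+2, 3+1+1+1 (274 of its 360 elements, about 76% of primes). None of the 33 primes tested shows any such pattern (for each of these groups the chance of that is below 10^-4), which rules them out. Hence G = A_4 (6T4), of order 12.

A_4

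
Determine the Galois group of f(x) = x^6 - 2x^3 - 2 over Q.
S_3 x S_3, the direct product S_3 x S_3 in its degree-6 action

The polynomial f is an irreducible sextic over Q, so G = Gal(f/Q) is one of the 16 transitive subgroups 6T1, ..., 6T16 of S_6. The discriminant of f is 5038848, which is not a perfect square, so G is not contained in A_6. The transitive groups of degree 6 not contained in A_6 are: C_6 (6T1, order 6), S_3 (6T2, order 6), D_6 (6T3, order 12), C_3 x S_3 (6T5, order 18), A_4 x C_2 (6T6, order 24), S_4 (6T8, order 24), S_3 x S_3 (6T9, order 36), S_4 x C_2 (6T11, order 48), (S_3 x S_3) : C_2 (6T13, order 72), PGL(2,5) (6T14, order 120), S_6 (6T16, order 720). By Dedekind's theorem, for a prime p not dividing disc(f) the degrees of the irreducible factors of f mod p form the cycle type of an element of G. Factoring f modulo the 23 such primes p <= 97 (skipping 2, 3, which divide the discriminant), each new pattern first appears at: mod 5: f = (x^6 + 3x^3 + 3), pattern 6; mod 11: f = (x + 3)(x + 5)(x^2 + 6x + 3)(x^2 + 8x + 9), pattern 2+2+1+1; mod 13: f = (x + 2)(x + 5)(x + 6)(x^3 + 3), pattern 3+1+1+1; mod 31: f = (x^2 + 8x + 24)(x^2 + 9x + 11)(x^2 + 14x + 27), pattern 2+2+2; mod 97: f = (x^3 + 9)(x^3 + 86), pattern 3+3. No other pattern occurs in this range, so the set of observed cycle types is {6, 2+2+1+1, 3+1+1+1, 2+2+2, 3+3}. The candidates containing elements of all these cycle types are S_3 x S_3 (6T9) of order 36, (S_3 x S_3) : C_2 (6T13) of order 72, S_6 (6T16) of order 720; the others are excluded. The observed types are precisely the cycle types that occur in S_3 x S_3 (6T9) (apart from the identity). Each of the other remaining candidates has further cycle types, and by the Chebotarev density theorem the matching factorization patterns would occur for a proportion of primes equal to their share of the group: (S_3 x S_3) : C_2 (6T13) additionally contains elements of type 4+2, 3+2+1, 2+1+1+1+1 (36 of its 72 elements, about 50% of primes); S_6 (6T16) additionally contains elements of type 5+1, 4+2, 4+1+1, 3+2+1, 2+1+1+1+1 (459 of its 720 elements, about 64% of primes). None of the 23 primes tested shows any such pattern (for each of these groups the chance of that is below 10^-4), which rules them out. Hence G = S_3 x S_3 (6T9), of order 36.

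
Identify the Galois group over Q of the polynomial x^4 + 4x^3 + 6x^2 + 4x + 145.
V_4

The polynomial is an irreducible quartic over Q and its discriminant is 764411904 = 27648^2, a perfect square, so the Galois group is contained in A_4. The resolvent cubic y^3 - 6*y^2 - 564*y + 1144 splits completely over Q, which gives the Klein four-group V_4.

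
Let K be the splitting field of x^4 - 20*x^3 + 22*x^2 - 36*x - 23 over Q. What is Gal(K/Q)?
The polynomial is an irreducible quartic over Q and its discriminant is -4396220416, which is not a perfect square, so the Galois group is not contained in A_4. The resolvent cubic y^3 - 22*y^2 + 812*y + 5880 has exactly one rational root, so the Galois group is C_4 or D_4. The quartic remains irreducible over Q(sqrt(disc)), so the group is D_4.

D_4 (order 8)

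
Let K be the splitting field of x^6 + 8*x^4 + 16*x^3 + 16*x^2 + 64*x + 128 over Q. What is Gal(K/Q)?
The polynomial f is an irreducible sextic over Q, so G = Gal(f/Q) is one of the 16 transitive subgroups 6T1, ..., 6T16 of S_6. The discriminant of f is -201485505789952, which is not a perfect square, so G is not contained in A_6. The transitive groups of degree 6 not contained in A_6 are: C_6 (6T1, order 6), S_3 (6T2, order 6), D_6 (6T3, order 12), C_3 x S_3 (6T5, order 18), A_4 x C_2 (6T6, order 24), S_4 (6T8, order 24), S_3 x S_3 (6T9, order 36), S_4 x C_2 (6T11, order 48), (S_3 x S_3) : C_2 (6T13, order 72), PGL(2,5) (6T14, order 120), S_6 (6T16, order 720). By Dedekind's theorem, for a prime p not dividing disc(f) the degrees of the irreducible factors of f mod p form the cycle type of an element of G. Factoring f modulo the 29 such primes p <= 113 (skipping 2, which divides the discriminant), each new pattern first appears at: mod 3: f = (x^6 + 2x^4 + x^3 + x^2 + x + 2), pattern 6; mod 5: f = (x + 3)(x^2 + 2x + 3)(x^3 + 4x + 2), pattern 3+2+1; mod 7: f = (x^2 + 5x + 3)(x^4 + 2x^3 + 2x^2 + 3), pattern 4+2; mod 17: f = (x^3 + 4x + 6)(x^3 + 4x + 10), pattern 3+3; mod 19: f = (x^2 + x + 9)(x^2 + 5x + 1)(x^2 + 13x + 10), pattern 2+2+2; mod 37: f = (x + 5)(x + 31)(x^2 + 6x + 3)(x^2 + 32x + 29), pattern 2+2+1+1; mod 41: f = (x + 3)(x + 4)(x + 34)(x^3 + 4x + 18), pattern 3+1+1+1; mod 113: f = (x + 22)(x + 42)(x + 45)(x + 46)(x^2 + 71x + 73), pattern 2+1+1+1+1. No other pattern occurs in this range, so the set of observed cycle types is {6, 3+2+1, 4+2, 3+3, 2+2+2, 2+2+1+1, 3+1+1+1, 2+1+1+1+1}. The candidates containing elements of all these cycle types are (S_3 x S_3) : C_2 (6T13) of order 72, S_6 (6T16) of order 720; the others are excluded. The observed types are precisely the cycle types that occur in (S_3 x S_3) : C_2 (6T13) (apart from the identity). Each of the other remaining candidates has further cycle types, and by the Chebotarev density theorem the matching factorization patterns would occur for a proportion of primes equal to their share of the group: S_6 (6T16) additionally contains elements of type 5+1, 4+1+1 (234 of its 720 elements, about 32% of primes). None of the 29 primes tested shows any such pattern (for each of these groups the chance of that is below 10^-4), which rules them out. Hence G = (S_3 x S_3) : C_2 (6T13), of order 72.

(S_3 x S_3) : C_2 (order 72)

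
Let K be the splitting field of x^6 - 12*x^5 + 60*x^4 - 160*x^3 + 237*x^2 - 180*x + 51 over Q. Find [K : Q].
The degree of the splitting field over Q equals the order of the Galois group, so first determine the group. The polynomial f is an irreducible sextic over Q, so G = Gal(f/Q) is one of the 16 transitive subgroups 6T1, ..., 6T16 of S_6. The discriminant of f is 419904 = 648^2, a perfect square, so G is contained in A_6. The transitive groups of degree 6 contained in A_6 are: A_4 (6T4, order 12), S_4 (6T7, order 24), (C_3 x C_3) : C_4 (6T10, order 36), PSL(2,5) (6T12, order 60), A_6 (6T15, order 360). By Dedekind's theorem, for a prime p not dividing disc(f) the degrees of the irreducible factors of f mod p form the cycle type of an element of G. Factoring f modulo the 33 such primes p <= 149 (skipping 2, 3, which divide the discriminant), each new pattern first appears at: mod 5: f = (x^3 + x + 1)(x^3 + 3x^2 + 4x + 1), pattern 3+3; mod 17: f = (x)(x + 13)(x^2 + 13x + 1)(x^2 + 13x + 11), pattern 2+2+1+1; mod 71: f = (x + 2)(x + 3)(x + 30)(x + 37)(x + 64)(x + 65), pattern 1+1+1+1+1+1. No other pattern occurs in this range, so the set of observed cycle types is {3+3, 2+2+1+1, 1+1+1+1+1+1}. The candidates containing elements of all these cycle types are A_4 (6T4) of order 12, S_4 (6T7) of order 24, (C_3 x C_3) : C_4 (6T10) of order 36, PSL(2,5) (6T12) of order 60, A_6 (6T15) of order 360; the others are excluded. The observed types are precisely the cycle types that occur in A_4 (6T4). Each of the other remaining candidates has further cycle types, and by the Chebotarev density theorem the matching factorization patterns would occur for a proportion of primes equal to their share of the group: S_4 (6T7) additionally contains elements of type 4+2 (6 of its 24 elements, about 25% of primes); (C_3 x C_3) : C_4 (6T10) additionally contains elements of type 4+2, 3+1+1+1 (22 of its 36 elements, about 61% of primes); PSL(2,5) (6T12) additionally contains elements of type 5+1 (24 of its 60 elements, about 40% of primes); A_6 (6T15) additionally contains elements of type 5+1, 4+2, 3+1+1+1 (274 of its 360 elements, about 76% of primes). None of the 33 primes tested shows any such pattern (for each of these groups the chance of that is below 10^-4), which rules them out. Hence G = A_4 (6T4), of order 12. The Galois group A_4 (6T4) has order 12, so the splitting field has degree 12 over Q.

12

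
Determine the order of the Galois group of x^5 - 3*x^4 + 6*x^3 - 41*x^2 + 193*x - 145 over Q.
The degree of the splitting field over Q equals the order of the Galois group, so first determine the group. The polynomial f is an irreducible quintic over Q, so G = Gal(f/Q) is a transitive subgroup of S_5: one of C_5 (5T1, order 5), D_5 (5T2, order 10), F_20 (5T3, order 20), A_5 (5T4, order 60) or S_5 (5T5, order 120). The discriminant of f is 11640863720641 = 3411871^2, a perfect square, so G is contained in A_5. The transitive groups of degree 5 contained in A_5 are: C_5 (5T1, order 5), D_5 (5T2, order 10), A_5 (5T4, order 60). By Dedekind's theorem, for a prime p not dividing disc(f) the degrees of the irreducible factors of f mod p form the cycle type of an element of G. Factoring f modulo the 23 such primes p <= 89 (skipping 47, which divides the discriminant), each new pattern first appears at: mod 2: f = (x^5 + x^4 + x^2 + x + 1), pattern 5; mod 5: f = (x)(x^2 + 2)(x^2 + 2x + 4), pattern 2+2+1; mod 83: f = (x + 5)(x + 19)(x + 26)(x + 38)(x + 75), pattern 1+1+1+1+1. No other pattern occurs in this range, so the set of observed cycle types is {5, 2+2+1, 1+1+1+1+1}. The candidates containing elements of all these cycle types are D_5 (5T2) of order 10, A_5 (5T4) of order 60; the others are excluded. The observed types are precisely the cycle types that occur in D_5 (5T2). Each of the other remaining candidates has further cycle types, and by the Chebotarev density theorem the matching factorization patterns would occur for a proportion of primes equal to their share of the group: A_5 (5T4) additionally contains elements of type 3+1+1 (20 of its 60 elements, about 33% of primes). None of the 23 primes tested shows any such pattern (for each of these groups the chance of that is below 10^-4), which rules them out. Hence G = D_5 (5T2), of order 10. The Galois group D_5 (5T2) has order 10, so the splitting field has degree 10 over Q.

10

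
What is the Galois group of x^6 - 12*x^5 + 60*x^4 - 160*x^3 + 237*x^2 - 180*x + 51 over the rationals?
The polynomial f is an irreducible sextic over Q, so G = Gal(f/Q) is one of the 16 transitive subgroups 6T1, ..., 6T16 of S_6. The discriminant of f is 419904 = 648^2, a perfect square, so G is contained in A_6. The transitive groups of degree 6 contained in A_6 are: A_4 (6T4, order 12), S_4 (6T7, order 24), (C_3 x C_3) : C_4 (6T10, order 36), PSL(2,5) (6T12, order 60), A_6 (6T15, order 360). By Dedekind's theorem, for a prime p not dividing disc(f) the degrees of the irreducible factors of f mod p form the cycle type of an element of G. Factoring f modulo the 33 such primes p <= 149 (skipping 2, 3, which divide the discriminant), each new pattern first appears at: mod 5: f = (x^3 + x + 1)(x^3 + 3x^2 + 4x + 1), pattern 3+3; mod 17: f = (x)(x + 13)(x^2 + 13x + 1)(x^2 + 13x + 11), pattern 2+2+1+1; mod 71: f = (x + 2)(x + 3)(x + 30)(x + 37)(x + 64)(x + 65), pattern 1+1+1+1+1+1. No other pattern occurs in this range, so the set of observed cycle types is {3+3, 2+2+1+1, 1+1+1+1+1+1}. The candidates containing elements of all these cycle types are A_4 (6T4) of order 12, S_4 (6T7) of order 24, (C_3 x C_3) : C_4 (6T10) of order 36, PSL(2,5) (6T12) of order 60, A_6 (6T15) of order 360; the others are excluded. The observed types are precisely the cycle types that occur in A_4 (6T4). Each of the other remaining candidates has further cycle types, and by the Chebotarev density theorem the matching factorization patterns would occur for a proportion of primes equal to their share of the group: S_4 (6T7) additionally contains elements of type 4+2 (6 of its 24 elements, about 25% of primes); (C_3 x C_3) : C_4 (6T10) additionally contains elements of type 4+2, 3+1+1+1 (22 of its 36 elements, about 61% of primes); PSL(2,5) (6T12) additionally contains elements of type 5+1 (24 of its 60 elements, about 40% of primes); A_6 (6T15) additionally contains elements of type 5+1, 4+2, 3+1+1+1 (274 of its 360 elements, about 76% of primes). None of the 33 primes tested shows any such pattern (for each of these groups the chance of that is below 10^-4), which rules them out. Hence G = A_4 (6T4), of order 12.

A_4 (order 12)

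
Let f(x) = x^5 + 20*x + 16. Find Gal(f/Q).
A_5, the alternating group on 5 letters

The polynomial f is an irreducible quintic over Q, so G = Gal(f/Q) is a transitive subgroup of S_5: one of C_5 (5T1, order 5), D_5 (5T2, order 10), F_20 (5T3, order 20), A_5 (5T4, order 60) or S_5 (5T5, order 120). The discriminant of f is 1024000000 = 32000^2, a perfect square, so G is contained in A_5. The transitive groups of degree 5 contained in A_5 are: C_5 (5T1, order 5), D_5 (5T2, order 10), A_5 (5T4, order 60). By Dedekind's theorem, for a prime p not dividing disc(f) the degrees of the irreducible factors of f mod p form the cycle type of an element of G. Factoring f modulo the 2 such primes p <= 7 (skipping 2, 5, which divide the discriminant), each new pattern first appears at: mod 3: f = (x^5 + 2x + 1), pattern 5; mod 7: f = (x + 2)(x + 3)(x^3 + 2x^2 + 5x + 5), pattern 3+1+1. No other pattern occurs in this range, so the set of observed cycle types is {5, 3+1+1}. Among the candidates above, the only group containing elements of all these cycle types is A_5 (5T4) — each of C_5 (5T1), D_5 (5T2) lacks at least one of them. Hence G = A_5 (5T4), of order 60.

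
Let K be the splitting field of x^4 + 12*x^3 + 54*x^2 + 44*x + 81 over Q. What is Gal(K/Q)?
The polynomial is an irreducible quartic over Q and its discriminant is 1358954496 = 36864^2, a perfect square, so the Galois group is contained in A_4. The resolvent cubic y^3 - 54*y^2 + 204*y + 3896 is irreducible over Q. An irreducible resolvent with square discriminant gives A_4.

4T4: A_4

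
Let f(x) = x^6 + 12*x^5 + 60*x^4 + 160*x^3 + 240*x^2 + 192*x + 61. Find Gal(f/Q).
D_6 (also written D6)

The polynomial f is an irreducible sextic over Q, so G = Gal(f/Q) is one of the 16 transitive subgroups 6T1, ..., 6T16 of S_6. The discriminant of f is 11337408, which is not a perfect square, so G is not contained in A_6. The transitive groups of degree 6 not contained in A_6 are: C_6 (6T1, order 6), S_3 (6T2, order 6), D_6 (6T3, order 12), C_3 x S_3 (6T5, order 18), A_4 x C_2 (6T6, order 24), S_4 (6T8, order 24), S_3 x S_3 (6T9, order 36), S_4 x C_2 (6T11, order 48), (S_3 x S_3) : C_2 (6T13, order 72), PGL(2,5) (6T14, order 120), S_6 (6T16, order 720). By Dedekind's theorem, for a prime p not dividing disc(f) the degrees of the irreducible factors of f mod p form the cycle type of an element of G. Factoring f modulo the 79 such primes p <= 419 (skipping 2, 3, which divide the discriminant), each new pattern first appears at: mod 5: f = (x^2 + x + 1)(x^2 + 2x + 3)(x^2 + 4x + 2), pattern 2+2+2; mod 7: f = (x^6 + 5x^5 + 4x^4 + 6x^3 + 2x^2 + 3x + 5), pattern 6; mod 11: f = (x + 5)(x + 10)(x^2 + x + 7)(x^2 + 7x + 8), pattern 2+2+1+1; mod 13: f = (x^3 + 6x^2 + 12x + 4)(x^3 + 6x^2 + 12x + 12), pattern 3+3; mod 61: f = (x)(x + 4)(x + 28)(x + 30)(x + 35)(x + 37), pattern 1+1+1+1+1+1. No other pattern occurs in this range, so the set of observed cycle types is {2+2+2, 6, 2+2+1+1, 3+3, 1+1+1+1+1+1}. The candidates containing elements of all these cycle types are D_6 (6T3) of order 12, A_4 x C_2 (6T6) of order 24, S_3 x S_3 (6T9) of order 36, S_4 x C_2 (6T11) of order 48, (S_3 x S_3) : C_2 (6T13) of order 72, PGL(2,5) (6T14) of order 120, S_6 (6T16) of order 720; the others are excluded. The observed types are precisely the cycle types that occur in D_6 (6T3). Each of the other remaining candidates has further cycle types, and by the Chebotarev density theorem the matching factorization patterns would occur for a proportion of primes equal to their share of the group: A_4 x C_2 (6T6) additionally contains elements of type 2+1+1+1+1 (3 of its 24 elements, about 12% of primes); S_3 x S_3 (6T9) additionally contains elements of type 3+1+1+1 (4 of its 36 elements, about 11% of primes); S_4 x C_2 (6T11) additionally contains elements of type 4+2, 4+1+1, 2+1+1+1+1 (15 of its 48 elements, about 31% of primes); (S_3 x S_3) : C_2 (6T13) additionally contains elements of type 4+2, 3+2+1, 3+1+1+1, 2+1+1+1+1 (40 of its 72 elements, about 56% of primes); PGL(2,5) (6T14) additionally contains elements of type 5+1, 4+1+1 (54 of its 120 elements, about 45% of primes); S_6 (6T16) additionally contains elements of type 5+1, 4+2, 4+1+1, 3+2+1, 3+1+1+1, 2+1+1+1+1 (499 of its 720 elements, about 69% of primes). None of the 79 primes tested shows any such pattern (for each of these groups the chance of that is below 10^-4), which rules them out. Hence G = D_6 (6T3), of order 12.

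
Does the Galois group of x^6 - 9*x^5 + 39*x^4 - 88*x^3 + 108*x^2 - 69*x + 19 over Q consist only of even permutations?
No

The polynomial is irreducible of degree 6 over Q. Its discriminant is -129140163, which is not a perfect square. A Galois group lies in the alternating group exactly when the discriminant is a square in Q, so the Galois group (C_6) is not contained in A_6.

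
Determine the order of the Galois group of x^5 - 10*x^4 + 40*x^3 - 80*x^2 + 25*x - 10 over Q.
60

The degree of the splitting field over Q equals the order of the Galois group, so first determine the group. The polynomial f is an irreducible quintic over Q, so G = Gal(f/Q) is a transitive subgroup of S_5: one of C_5 (5T1, order 5), D_5 (5T2, order 10), F_20 (5T3, order 20), A_5 (5T4, order 60) or S_5 (5T5, order 120). The discriminant of f is 58564000000 = 242000^2, a perfect square, so G is contained in A_5. The transitive groups of degree 5 contained in A_5 are: C_5 (5T1, order 5), D_5 (5T2, order 10), A_5 (5T4, order 60). By Dedekind's theorem, for a prime p not dividing disc(f) the degrees of the irreducible factors of f mod p form the cycle type of an element of G. Factoring f modulo the 3 such primes p <= 13 (skipping 2, 5, 11, which divide the discriminant), each new pattern first appears at: mod 3: f = (x^5 + 2x^4 + x^3 + x^2 + x + 2), pattern 5; mod 13: f = (x + 3)(x + 5)(x^3 + 8x^2 + 8), pattern 3+1+1. No other pattern occurs in this range, so the set of observed cycle types is {5, 3+1+1}. Among the candidates above, the only group containing elements of all these cycle types is A_5 (5T4) — each of C_5 (5T1), D_5 (5T2) lacks at least one of them. Hence G = A_5 (5T4), of order 60. The Galois group A_5 (5T4) has order 60, so the splitting field has degree 60 over Q.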